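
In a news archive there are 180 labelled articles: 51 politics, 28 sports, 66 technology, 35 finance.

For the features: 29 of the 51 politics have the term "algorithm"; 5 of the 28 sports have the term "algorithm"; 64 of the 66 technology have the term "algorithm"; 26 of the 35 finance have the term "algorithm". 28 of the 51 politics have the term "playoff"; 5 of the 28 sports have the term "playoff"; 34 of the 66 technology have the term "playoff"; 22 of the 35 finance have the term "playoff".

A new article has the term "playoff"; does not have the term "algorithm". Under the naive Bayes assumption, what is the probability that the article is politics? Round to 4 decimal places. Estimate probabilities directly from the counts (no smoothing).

politics: (51/180) × (22/51) × (28/51) ≈ 0.0671024
sports: (28/180) × (23/28) × (5/28) ≈ 0.0228175
technology: (66/180) × (2/66) × (34/66) ≈ 0.00572391
finance: (35/180) × (9/35) × (22/35) ≈ 0.0314286
P(politics | x) = 0.0671024 / 0.12707241 ≈ 0.5281

0.5281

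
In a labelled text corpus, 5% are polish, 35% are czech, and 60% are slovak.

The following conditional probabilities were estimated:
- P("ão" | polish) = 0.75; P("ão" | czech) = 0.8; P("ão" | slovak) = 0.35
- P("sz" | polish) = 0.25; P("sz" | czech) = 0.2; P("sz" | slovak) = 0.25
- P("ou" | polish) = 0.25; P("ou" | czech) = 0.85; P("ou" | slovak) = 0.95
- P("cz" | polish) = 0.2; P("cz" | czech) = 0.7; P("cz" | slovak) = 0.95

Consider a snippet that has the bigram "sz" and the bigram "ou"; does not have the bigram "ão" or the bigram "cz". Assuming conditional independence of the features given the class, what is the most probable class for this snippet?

slovak

polish: 0.05 × (1−0.75) × 0.25 × 0.25 × (1−0.2) = 0.000625
czech: 0.35 × (1−0.8) × 0.2 × 0.85 × (1−0.7) = 0.00357
slovak: 0.6 × (1−0.35) × 0.25 × 0.95 × (1−0.95) = 0.00463125
Highest score → slovak.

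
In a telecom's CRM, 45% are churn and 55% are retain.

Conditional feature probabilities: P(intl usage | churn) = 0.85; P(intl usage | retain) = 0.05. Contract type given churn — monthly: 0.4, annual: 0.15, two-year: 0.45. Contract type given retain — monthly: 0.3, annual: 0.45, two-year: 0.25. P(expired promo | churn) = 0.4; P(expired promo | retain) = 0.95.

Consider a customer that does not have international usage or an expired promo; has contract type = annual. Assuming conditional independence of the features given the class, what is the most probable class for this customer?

churn: 0.45 × (1−0.85) × 0.15 × (1−0.4) = 0.006075
retain: 0.55 × (1−0.05) × 0.45 × (1−0.95) = 0.01175625
Highest score → retain.

retain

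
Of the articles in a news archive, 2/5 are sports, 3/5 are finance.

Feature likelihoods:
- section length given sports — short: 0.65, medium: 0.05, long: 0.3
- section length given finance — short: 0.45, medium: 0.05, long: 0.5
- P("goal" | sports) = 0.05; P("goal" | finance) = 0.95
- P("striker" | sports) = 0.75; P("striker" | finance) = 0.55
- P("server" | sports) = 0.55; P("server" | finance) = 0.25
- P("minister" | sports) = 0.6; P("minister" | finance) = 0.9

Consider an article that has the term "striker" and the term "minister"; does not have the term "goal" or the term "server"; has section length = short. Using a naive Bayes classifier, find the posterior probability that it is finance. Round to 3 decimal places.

sports: 0.4 × 0.65 × (1−0.05) × 0.75 × (1−0.55) × 0.6 = 0.0500175
finance: 0.6 × 0.45 × (1−0.95) × 0.55 × (1−0.25) × 0.9 = 0.005011875
P(finance | x) = 0.005011875 / 0.055029375 ≈ 0.091

0.091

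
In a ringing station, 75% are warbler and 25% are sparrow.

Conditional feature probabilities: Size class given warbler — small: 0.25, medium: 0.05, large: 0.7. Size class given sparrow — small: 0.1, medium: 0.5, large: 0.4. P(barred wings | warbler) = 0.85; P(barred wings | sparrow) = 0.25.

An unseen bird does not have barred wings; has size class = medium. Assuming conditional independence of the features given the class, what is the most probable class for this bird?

sparrow

warbler: 0.75 × 0.05 × (1−0.85) = 0.005625
sparrow: 0.25 × 0.5 × (1−0.25) = 0.09375
Highest score → sparrow.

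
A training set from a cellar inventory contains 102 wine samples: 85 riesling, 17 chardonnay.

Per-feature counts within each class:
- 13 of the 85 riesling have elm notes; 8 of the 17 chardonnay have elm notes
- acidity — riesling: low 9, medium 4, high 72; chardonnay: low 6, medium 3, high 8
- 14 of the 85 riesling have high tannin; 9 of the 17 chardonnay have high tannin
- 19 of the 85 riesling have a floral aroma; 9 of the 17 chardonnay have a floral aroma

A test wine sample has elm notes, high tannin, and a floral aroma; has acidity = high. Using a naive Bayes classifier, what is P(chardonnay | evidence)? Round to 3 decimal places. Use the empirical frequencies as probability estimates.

riesling: (85/102) × (13/85) × (72/85) × (14/85) × (19/85) ≈ 0.00397467
chardonnay: (17/102) × (8/17) × (8/17) × (9/17) × (9/17) ≈ 0.0103447
P(chardonnay | x) = 0.0103447 / 0.01431937 ≈ 0.722

0.722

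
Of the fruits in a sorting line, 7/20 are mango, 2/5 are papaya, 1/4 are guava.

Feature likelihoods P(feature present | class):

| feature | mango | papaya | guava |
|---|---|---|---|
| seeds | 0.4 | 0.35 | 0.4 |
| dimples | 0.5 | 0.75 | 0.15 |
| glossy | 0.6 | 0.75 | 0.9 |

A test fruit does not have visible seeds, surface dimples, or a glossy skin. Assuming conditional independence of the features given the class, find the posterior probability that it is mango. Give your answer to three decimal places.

0.592

mango: 0.35 × (1−0.4) × (1−0.5) × (1−0.6) = 0.042
papaya: 0.4 × (1−0.35) × (1−0.75) × (1−0.75) = 0.01625
guava: 0.25 × (1−0.4) × (1−0.15) × (1−0.9) = 0.01275
P(mango | x) = 0.042 / 0.071 ≈ 0.592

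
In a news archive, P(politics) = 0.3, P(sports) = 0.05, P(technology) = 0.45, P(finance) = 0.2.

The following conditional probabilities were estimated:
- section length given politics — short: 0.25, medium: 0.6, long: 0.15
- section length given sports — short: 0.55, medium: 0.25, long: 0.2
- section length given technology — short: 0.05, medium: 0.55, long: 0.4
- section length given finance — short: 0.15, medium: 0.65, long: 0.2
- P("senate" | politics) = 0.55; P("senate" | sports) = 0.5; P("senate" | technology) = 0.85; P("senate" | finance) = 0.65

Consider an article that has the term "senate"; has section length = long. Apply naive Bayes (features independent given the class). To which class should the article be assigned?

technology

politics: 0.3 × 0.15 × 0.55 = 0.02475
sports: 0.05 × 0.2 × 0.5 = 0.005
technology: 0.45 × 0.4 × 0.85 = 0.153
finance: 0.2 × 0.2 × 0.65 = 0.026
Highest score → technology.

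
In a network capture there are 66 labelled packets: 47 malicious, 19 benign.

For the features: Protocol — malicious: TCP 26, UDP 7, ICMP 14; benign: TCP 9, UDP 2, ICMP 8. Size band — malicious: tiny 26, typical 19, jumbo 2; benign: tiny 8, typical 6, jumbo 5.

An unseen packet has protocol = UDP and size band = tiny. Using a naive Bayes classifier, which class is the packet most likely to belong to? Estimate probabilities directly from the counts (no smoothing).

malicious

malicious: (47/66) × (7/47) × (26/47) ≈ 0.0586718
benign: (19/66) × (2/19) × (8/19) ≈ 0.0127592
Highest score → malicious.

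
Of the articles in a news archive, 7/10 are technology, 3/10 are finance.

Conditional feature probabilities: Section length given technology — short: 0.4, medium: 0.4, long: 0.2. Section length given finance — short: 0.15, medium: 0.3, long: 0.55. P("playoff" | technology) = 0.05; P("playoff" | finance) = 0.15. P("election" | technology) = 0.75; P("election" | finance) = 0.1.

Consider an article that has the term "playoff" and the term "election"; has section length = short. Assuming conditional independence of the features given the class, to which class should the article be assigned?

technology: 0.7 × 0.4 × 0.05 × 0.75 = 0.0105
finance: 0.3 × 0.15 × 0.15 × 0.1 = 0.000675
Highest score → technology.

technology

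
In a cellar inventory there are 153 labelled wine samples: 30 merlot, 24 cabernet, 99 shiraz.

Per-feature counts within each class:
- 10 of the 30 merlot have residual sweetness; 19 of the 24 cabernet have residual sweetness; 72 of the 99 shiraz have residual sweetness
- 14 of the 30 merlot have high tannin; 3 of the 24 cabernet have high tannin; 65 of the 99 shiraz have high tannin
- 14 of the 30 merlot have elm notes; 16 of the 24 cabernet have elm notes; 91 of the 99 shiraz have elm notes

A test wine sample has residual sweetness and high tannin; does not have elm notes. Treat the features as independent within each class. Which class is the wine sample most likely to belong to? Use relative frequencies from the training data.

shiraz

merlot: (30/153) × (10/30) × (14/30) × (16/30) ≈ 0.0162672
cabernet: (24/153) × (19/24) × (3/24) × (8/24) ≈ 0.00517429
shiraz: (99/153) × (72/99) × (65/99) × (8/99) ≈ 0.0249674
Highest score → shiraz.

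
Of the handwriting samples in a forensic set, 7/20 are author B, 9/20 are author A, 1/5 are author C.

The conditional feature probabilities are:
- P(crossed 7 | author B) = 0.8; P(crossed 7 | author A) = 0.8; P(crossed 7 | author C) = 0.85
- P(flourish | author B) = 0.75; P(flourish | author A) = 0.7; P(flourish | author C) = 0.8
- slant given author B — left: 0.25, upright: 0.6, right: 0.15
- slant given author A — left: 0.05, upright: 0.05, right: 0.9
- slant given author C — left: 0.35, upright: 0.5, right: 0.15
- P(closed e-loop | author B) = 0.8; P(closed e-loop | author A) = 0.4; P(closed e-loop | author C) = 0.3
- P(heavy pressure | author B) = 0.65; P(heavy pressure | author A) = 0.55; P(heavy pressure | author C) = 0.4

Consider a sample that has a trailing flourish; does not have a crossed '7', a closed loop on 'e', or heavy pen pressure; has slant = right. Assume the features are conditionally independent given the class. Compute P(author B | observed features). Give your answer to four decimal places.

author B: 0.35 × (1−0.8) × 0.75 × 0.15 × (1−0.8) × (1−0.65) = 0.00055125
author A: 0.45 × (1−0.8) × 0.7 × 0.9 × (1−0.4) × (1−0.55) = 0.015309
author C: 0.2 × (1−0.85) × 0.8 × 0.15 × (1−0.3) × (1−0.4) = 0.001512
P(author B | x) = 0.00055125 / 0.01737225 ≈ 0.0317

0.0317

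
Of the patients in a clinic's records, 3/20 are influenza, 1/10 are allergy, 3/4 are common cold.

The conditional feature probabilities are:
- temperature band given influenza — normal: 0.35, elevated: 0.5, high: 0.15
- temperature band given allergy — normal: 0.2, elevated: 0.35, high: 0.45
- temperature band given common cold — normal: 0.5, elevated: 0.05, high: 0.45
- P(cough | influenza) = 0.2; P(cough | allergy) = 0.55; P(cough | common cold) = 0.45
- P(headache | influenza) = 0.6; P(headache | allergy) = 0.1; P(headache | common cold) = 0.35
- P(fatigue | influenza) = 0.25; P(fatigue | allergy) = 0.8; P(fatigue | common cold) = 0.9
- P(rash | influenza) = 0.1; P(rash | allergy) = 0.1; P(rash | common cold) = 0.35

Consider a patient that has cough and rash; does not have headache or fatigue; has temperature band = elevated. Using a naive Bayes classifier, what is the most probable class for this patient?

influenza: 0.15 × 0.5 × 0.2 × (1−0.6) × (1−0.25) × 0.1 = 0.00045
allergy: 0.1 × 0.35 × 0.55 × (1−0.1) × (1−0.8) × 0.1 = 0.0003465
common cold: 0.75 × 0.05 × 0.45 × (1−0.35) × (1−0.9) × 0.35 = 0.00038390625
Highest score → influenza.

influenza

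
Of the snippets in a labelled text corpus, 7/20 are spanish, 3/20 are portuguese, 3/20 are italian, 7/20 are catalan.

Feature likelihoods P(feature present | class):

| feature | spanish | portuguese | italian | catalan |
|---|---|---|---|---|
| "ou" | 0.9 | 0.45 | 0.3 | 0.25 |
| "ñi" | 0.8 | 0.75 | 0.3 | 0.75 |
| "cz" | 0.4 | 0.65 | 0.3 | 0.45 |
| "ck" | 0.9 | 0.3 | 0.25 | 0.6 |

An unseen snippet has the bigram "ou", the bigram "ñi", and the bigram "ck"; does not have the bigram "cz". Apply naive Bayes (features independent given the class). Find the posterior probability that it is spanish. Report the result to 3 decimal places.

0.823

spanish: 0.35 × 0.9 × 0.8 × (1−0.4) × 0.9 = 0.13608
portuguese: 0.15 × 0.45 × 0.75 × (1−0.65) × 0.3 = 0.005315625
italian: 0.15 × 0.3 × 0.3 × (1−0.3) × 0.25 = 0.0023625
catalan: 0.35 × 0.25 × 0.75 × (1−0.45) × 0.6 = 0.02165625
P(spanish | x) = 0.13608 / 0.165414375 ≈ 0.823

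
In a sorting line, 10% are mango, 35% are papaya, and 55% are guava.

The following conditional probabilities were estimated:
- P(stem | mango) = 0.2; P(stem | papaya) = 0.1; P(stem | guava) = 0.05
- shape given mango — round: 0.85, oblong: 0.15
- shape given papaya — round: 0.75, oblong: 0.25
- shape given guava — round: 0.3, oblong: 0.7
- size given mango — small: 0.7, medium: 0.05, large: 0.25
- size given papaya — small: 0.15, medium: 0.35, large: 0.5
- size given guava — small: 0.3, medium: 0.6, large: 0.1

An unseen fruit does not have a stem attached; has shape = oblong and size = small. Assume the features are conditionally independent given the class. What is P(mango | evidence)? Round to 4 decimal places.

mango: 0.1 × (1−0.2) × 0.15 × 0.7 = 0.0084
papaya: 0.35 × (1−0.1) × 0.25 × 0.15 = 0.0118125
guava: 0.55 × (1−0.05) × 0.7 × 0.3 = 0.109725
P(mango | x) = 0.0084 / 0.1299375 ≈ 0.0646

0.0646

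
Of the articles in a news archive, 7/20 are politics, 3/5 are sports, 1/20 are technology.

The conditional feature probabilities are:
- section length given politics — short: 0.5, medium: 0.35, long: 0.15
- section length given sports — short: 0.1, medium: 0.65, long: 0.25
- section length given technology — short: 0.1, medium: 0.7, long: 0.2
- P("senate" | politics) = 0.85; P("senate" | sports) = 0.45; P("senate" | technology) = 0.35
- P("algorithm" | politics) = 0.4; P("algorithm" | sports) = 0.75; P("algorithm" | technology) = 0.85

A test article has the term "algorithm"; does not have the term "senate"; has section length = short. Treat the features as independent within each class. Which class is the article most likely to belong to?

politics: 0.35 × 0.5 × (1−0.85) × 0.4 = 0.0105
sports: 0.6 × 0.1 × (1−0.45) × 0.75 = 0.02475
technology: 0.05 × 0.1 × (1−0.35) × 0.85 = 0.0027625
Highest score → sports.

sports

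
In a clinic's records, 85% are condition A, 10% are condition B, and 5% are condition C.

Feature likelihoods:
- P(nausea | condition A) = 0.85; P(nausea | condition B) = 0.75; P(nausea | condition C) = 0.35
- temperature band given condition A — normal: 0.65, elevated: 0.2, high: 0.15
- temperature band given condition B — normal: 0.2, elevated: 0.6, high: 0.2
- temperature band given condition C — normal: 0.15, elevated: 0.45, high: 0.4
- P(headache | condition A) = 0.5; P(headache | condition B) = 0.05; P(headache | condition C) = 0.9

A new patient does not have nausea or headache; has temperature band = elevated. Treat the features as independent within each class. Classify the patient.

condition B

condition A: 0.85 × (1−0.85) × 0.2 × (1−0.5) = 0.01275
condition B: 0.1 × (1−0.75) × 0.6 × (1−0.05) = 0.01425
condition C: 0.05 × (1−0.35) × 0.45 × (1−0.9) = 0.0014625
Highest score → condition B.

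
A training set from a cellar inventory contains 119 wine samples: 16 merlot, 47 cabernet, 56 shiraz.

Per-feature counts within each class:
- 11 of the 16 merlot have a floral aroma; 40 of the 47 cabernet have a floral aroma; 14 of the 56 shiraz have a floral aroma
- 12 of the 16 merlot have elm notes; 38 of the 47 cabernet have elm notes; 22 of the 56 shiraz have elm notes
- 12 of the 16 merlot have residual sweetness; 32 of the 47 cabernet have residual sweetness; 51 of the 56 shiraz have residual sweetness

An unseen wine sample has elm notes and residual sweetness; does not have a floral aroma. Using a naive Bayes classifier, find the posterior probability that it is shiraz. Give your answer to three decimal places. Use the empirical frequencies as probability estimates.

merlot: (16/119) × (5/16) × (12/16) × (12/16) ≈ 0.0236345
cabernet: (47/119) × (7/47) × (38/47) × (32/47) ≈ 0.0323809
shiraz: (56/119) × (42/56) × (22/56) × (51/56) ≈ 0.126276
P(shiraz | x) = 0.126276 / 0.1822914 ≈ 0.693

0.693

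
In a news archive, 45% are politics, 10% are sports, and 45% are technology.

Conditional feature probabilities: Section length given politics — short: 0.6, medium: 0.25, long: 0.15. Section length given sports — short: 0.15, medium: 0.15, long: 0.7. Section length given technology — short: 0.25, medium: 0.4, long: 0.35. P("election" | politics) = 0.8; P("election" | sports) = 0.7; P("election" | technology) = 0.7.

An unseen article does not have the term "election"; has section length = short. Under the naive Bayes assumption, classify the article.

politics

politics: 0.45 × 0.6 × (1−0.8) = 0.054
sports: 0.1 × 0.15 × (1−0.7) = 0.0045
technology: 0.45 × 0.25 × (1−0.7) = 0.03375
Highest score → politics.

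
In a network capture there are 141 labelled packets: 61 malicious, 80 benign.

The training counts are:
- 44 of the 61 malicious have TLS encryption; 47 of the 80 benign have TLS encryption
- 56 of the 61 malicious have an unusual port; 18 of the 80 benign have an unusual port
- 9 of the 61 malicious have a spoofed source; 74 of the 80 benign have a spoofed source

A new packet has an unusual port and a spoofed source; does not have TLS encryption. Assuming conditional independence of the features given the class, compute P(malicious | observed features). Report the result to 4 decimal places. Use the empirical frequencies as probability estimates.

malicious: (61/141) × (17/61) × (56/61) × (9/61) ≈ 0.0163305
benign: (80/141) × (33/80) × (18/80) × (74/80) ≈ 0.0487101
P(malicious | x) = 0.0163305 / 0.0650406 ≈ 0.2511

0.2511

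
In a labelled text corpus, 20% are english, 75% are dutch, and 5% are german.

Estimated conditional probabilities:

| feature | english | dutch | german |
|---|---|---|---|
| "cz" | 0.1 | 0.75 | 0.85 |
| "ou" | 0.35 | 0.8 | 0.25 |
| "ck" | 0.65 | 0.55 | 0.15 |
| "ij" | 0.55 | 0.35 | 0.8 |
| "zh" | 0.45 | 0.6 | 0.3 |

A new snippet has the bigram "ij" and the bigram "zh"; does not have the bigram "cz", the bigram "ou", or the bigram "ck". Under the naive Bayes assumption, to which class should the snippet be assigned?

english: 0.2 × (1−0.1) × (1−0.35) × (1−0.65) × 0.55 × 0.45 = 0.010135125
dutch: 0.75 × (1−0.75) × (1−0.8) × (1−0.55) × 0.35 × 0.6 = 0.00354375
german: 0.05 × (1−0.85) × (1−0.25) × (1−0.15) × 0.8 × 0.3 = 0.0011475
Highest score → english.

english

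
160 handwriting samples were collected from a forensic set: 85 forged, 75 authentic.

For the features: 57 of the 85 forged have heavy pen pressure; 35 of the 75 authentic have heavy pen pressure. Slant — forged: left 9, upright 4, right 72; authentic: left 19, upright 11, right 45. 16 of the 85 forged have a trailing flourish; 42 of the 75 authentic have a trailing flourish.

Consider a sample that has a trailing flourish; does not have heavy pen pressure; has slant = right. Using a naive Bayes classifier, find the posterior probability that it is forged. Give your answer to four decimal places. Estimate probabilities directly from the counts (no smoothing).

forged: (85/160) × (28/85) × (72/85) × (16/85) ≈ 0.0279031
authentic: (75/160) × (40/75) × (45/75) × (42/75) = 0.084
P(forged | x) = 0.0279031 / 0.1119031 ≈ 0.2494

0.2494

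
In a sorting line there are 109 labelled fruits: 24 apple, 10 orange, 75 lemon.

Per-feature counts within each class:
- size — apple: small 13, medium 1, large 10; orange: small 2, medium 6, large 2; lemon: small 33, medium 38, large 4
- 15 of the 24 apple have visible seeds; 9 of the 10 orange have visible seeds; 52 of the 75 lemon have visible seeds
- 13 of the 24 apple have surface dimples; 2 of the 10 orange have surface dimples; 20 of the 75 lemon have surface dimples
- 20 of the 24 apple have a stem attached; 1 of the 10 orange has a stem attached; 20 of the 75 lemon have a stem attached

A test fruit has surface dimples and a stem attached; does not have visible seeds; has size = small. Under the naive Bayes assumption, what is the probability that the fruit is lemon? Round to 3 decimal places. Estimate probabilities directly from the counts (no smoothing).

0.246

apple: (24/109) × (13/24) × (9/24) × (13/24) × (20/24) ≈ 0.0201883
orange: (10/109) × (2/10) × (1/10) × (2/10) × (1/10) ≈ 0.0000366972
lemon: (75/109) × (33/75) × (23/75) × (20/75) × (20/75) ≈ 0.00660224
P(lemon | x) = 0.00660224 / 0.0268272372 ≈ 0.246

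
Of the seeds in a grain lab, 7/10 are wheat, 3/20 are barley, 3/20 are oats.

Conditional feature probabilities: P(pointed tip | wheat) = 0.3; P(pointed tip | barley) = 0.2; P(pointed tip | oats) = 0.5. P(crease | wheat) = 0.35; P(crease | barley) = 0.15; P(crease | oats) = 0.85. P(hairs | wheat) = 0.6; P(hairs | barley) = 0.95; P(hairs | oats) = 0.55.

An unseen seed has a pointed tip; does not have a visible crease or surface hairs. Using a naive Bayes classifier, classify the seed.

wheat

wheat: 0.7 × 0.3 × (1−0.35) × (1−0.6) = 0.0546
barley: 0.15 × 0.2 × (1−0.15) × (1−0.95) = 0.001275
oats: 0.15 × 0.5 × (1−0.85) × (1−0.55) = 0.0050625
Highest score → wheat.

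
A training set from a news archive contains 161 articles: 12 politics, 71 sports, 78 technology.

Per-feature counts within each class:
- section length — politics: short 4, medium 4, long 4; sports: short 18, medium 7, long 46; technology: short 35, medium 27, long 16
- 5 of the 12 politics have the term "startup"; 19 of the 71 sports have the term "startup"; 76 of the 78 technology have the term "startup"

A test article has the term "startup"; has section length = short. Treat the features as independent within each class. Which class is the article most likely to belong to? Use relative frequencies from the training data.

politics: (12/161) × (4/12) × (5/12) ≈ 0.010352
sports: (71/161) × (18/71) × (19/71) ≈ 0.0299186
technology: (78/161) × (35/78) × (76/78) ≈ 0.211817
Highest score → technology.

technology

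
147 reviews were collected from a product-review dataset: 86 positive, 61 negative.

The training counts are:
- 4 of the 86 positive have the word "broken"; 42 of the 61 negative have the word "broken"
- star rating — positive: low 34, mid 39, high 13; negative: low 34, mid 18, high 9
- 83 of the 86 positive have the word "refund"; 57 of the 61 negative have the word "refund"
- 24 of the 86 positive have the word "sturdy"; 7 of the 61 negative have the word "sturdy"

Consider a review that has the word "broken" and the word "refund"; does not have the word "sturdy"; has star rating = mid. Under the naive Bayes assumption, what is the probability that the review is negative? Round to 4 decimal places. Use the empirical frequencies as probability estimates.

positive: (86/147) × (4/86) × (39/86) × (83/86) × (62/86) ≈ 0.00858582
negative: (61/147) × (42/61) × (18/61) × (57/61) × (54/61) ≈ 0.0697403
P(negative | x) = 0.0697403 / 0.07832612 ≈ 0.8904

0.8904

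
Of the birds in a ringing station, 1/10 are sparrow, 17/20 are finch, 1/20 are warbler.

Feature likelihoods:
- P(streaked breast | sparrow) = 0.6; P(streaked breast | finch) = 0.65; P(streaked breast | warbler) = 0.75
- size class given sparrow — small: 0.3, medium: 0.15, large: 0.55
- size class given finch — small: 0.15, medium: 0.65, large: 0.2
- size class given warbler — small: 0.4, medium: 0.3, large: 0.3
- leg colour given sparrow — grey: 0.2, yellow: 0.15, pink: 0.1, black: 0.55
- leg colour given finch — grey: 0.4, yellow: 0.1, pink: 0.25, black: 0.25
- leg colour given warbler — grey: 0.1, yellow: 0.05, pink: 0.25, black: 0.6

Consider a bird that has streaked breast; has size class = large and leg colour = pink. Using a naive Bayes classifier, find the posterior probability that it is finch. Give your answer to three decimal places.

sparrow: 0.1 × 0.6 × 0.55 × 0.1 = 0.0033
finch: 0.85 × 0.65 × 0.2 × 0.25 = 0.027625
warbler: 0.05 × 0.75 × 0.3 × 0.25 = 0.0028125
P(finch | x) = 0.027625 / 0.0337375 ≈ 0.819

0.819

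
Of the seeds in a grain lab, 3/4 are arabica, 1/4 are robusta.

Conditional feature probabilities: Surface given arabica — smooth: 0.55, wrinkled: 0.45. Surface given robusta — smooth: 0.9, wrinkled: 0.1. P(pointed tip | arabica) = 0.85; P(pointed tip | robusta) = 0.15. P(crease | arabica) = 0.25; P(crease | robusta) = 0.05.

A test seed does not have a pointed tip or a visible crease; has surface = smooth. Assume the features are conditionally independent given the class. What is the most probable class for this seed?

robusta

arabica: 0.75 × 0.55 × (1−0.85) × (1−0.25) = 0.04640625
robusta: 0.25 × 0.9 × (1−0.15) × (1−0.05) = 0.1816875
Highest score → robusta.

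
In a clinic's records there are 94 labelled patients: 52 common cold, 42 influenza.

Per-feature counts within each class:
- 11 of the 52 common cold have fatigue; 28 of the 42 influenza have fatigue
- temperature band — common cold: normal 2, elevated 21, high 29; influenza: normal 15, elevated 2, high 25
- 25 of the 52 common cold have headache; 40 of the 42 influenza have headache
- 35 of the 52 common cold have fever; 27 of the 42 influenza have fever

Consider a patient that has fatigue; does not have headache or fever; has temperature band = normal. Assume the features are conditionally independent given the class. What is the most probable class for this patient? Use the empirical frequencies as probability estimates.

common cold: (52/94) × (11/52) × (2/52) × (27/52) × (17/52) ≈ 0.000764007
influenza: (42/94) × (28/42) × (15/42) × (2/42) × (15/42) ≈ 0.00180923
Highest score → influenza.

influenza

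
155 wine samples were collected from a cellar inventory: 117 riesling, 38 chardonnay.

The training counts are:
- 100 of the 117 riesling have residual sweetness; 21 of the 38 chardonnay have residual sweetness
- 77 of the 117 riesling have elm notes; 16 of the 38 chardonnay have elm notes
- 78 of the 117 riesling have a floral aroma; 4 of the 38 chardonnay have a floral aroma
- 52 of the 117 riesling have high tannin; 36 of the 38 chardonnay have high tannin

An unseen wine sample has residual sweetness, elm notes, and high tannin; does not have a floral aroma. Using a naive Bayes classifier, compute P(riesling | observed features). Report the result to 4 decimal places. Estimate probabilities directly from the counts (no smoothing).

riesling: (117/155) × (100/117) × (77/117) × (39/117) × (52/117) ≈ 0.0629027
chardonnay: (38/155) × (21/38) × (16/38) × (34/38) × (36/38) ≈ 0.0483546
P(riesling | x) = 0.0629027 / 0.1112573 ≈ 0.5654

0.5654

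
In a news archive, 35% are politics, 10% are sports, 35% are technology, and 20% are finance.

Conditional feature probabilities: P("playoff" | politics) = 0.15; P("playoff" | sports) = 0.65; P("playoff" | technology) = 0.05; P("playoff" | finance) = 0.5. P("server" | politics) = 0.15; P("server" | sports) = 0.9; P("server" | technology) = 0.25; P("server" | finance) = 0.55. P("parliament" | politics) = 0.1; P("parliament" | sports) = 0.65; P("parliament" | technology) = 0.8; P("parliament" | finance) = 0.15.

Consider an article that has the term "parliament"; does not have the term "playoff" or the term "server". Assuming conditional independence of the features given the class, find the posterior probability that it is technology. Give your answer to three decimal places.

politics: 0.35 × (1−0.15) × (1−0.15) × 0.1 = 0.0252875
sports: 0.1 × (1−0.65) × (1−0.9) × 0.65 = 0.002275
technology: 0.35 × (1−0.05) × (1−0.25) × 0.8 = 0.1995
finance: 0.2 × (1−0.5) × (1−0.55) × 0.15 = 0.00675
P(technology | x) = 0.1995 / 0.2338125 ≈ 0.853

0.853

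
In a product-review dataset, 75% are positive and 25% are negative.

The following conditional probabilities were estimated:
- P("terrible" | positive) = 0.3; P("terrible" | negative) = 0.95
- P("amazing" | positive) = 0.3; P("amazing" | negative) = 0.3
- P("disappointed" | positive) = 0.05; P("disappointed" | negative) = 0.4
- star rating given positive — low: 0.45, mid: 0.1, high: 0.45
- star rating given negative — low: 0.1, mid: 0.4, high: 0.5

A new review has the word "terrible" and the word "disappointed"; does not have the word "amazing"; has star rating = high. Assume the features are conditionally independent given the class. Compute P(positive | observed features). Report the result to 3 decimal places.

0.096

positive: 0.75 × 0.3 × (1−0.3) × 0.05 × 0.45 = 0.00354375
negative: 0.25 × 0.95 × (1−0.3) × 0.4 × 0.5 = 0.03325
P(positive | x) = 0.00354375 / 0.03679375 ≈ 0.096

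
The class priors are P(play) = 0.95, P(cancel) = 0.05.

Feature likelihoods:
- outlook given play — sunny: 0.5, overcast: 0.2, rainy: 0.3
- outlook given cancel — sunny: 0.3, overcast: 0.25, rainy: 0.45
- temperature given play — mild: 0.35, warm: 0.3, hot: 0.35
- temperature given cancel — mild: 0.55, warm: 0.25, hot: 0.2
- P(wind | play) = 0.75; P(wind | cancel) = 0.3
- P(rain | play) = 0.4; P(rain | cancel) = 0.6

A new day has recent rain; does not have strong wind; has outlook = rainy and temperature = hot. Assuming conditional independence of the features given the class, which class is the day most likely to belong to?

play

play: 0.95 × 0.3 × 0.35 × (1−0.75) × 0.4 = 0.009975
cancel: 0.05 × 0.45 × 0.2 × (1−0.3) × 0.6 = 0.00189
Highest score → play.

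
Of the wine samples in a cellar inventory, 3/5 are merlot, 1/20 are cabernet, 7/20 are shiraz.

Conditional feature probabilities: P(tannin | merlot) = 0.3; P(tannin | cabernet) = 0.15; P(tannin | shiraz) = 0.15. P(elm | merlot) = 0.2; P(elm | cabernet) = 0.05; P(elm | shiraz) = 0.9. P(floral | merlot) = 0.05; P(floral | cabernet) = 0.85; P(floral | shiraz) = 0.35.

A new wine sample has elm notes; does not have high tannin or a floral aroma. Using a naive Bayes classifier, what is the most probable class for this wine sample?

merlot: 0.6 × (1−0.3) × 0.2 × (1−0.05) = 0.0798
cabernet: 0.05 × (1−0.15) × 0.05 × (1−0.85) = 0.00031875
shiraz: 0.35 × (1−0.15) × 0.9 × (1−0.35) = 0.1740375
Highest score → shiraz.

shiraz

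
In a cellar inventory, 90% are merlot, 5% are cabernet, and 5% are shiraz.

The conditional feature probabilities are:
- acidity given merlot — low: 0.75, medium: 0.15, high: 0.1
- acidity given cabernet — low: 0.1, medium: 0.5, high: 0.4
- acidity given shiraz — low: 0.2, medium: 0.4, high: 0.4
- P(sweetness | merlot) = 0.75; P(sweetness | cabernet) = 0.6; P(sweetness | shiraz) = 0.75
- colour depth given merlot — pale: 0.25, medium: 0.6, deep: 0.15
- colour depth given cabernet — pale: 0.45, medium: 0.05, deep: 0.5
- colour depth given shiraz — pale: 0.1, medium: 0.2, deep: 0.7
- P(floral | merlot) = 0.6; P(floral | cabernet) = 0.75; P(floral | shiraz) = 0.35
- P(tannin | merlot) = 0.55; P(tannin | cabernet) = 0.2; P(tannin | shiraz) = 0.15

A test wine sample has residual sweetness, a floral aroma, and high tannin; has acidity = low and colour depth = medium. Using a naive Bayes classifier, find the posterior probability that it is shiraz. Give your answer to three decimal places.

0.001

merlot: 0.9 × 0.75 × 0.75 × 0.6 × 0.6 × 0.55 = 0.1002375
cabernet: 0.05 × 0.1 × 0.6 × 0.05 × 0.75 × 0.2 = 0.0000225
shiraz: 0.05 × 0.2 × 0.75 × 0.2 × 0.35 × 0.15 = 0.00007875
P(shiraz | x) = 0.00007875 / 0.10033875 ≈ 0.001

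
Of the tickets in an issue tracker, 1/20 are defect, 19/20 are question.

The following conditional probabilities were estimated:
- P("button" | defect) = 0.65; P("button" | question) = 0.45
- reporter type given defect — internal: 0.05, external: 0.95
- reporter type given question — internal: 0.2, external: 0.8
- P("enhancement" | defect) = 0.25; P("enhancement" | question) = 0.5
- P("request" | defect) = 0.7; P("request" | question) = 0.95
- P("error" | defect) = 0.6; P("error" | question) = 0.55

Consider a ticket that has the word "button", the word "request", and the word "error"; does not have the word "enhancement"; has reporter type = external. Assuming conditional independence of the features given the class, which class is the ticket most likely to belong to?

question

defect: 0.05 × 0.65 × 0.95 × (1−0.25) × 0.7 × 0.6 = 0.009725625
question: 0.95 × 0.45 × 0.8 × (1−0.5) × 0.95 × 0.55 = 0.0893475
Highest score → question.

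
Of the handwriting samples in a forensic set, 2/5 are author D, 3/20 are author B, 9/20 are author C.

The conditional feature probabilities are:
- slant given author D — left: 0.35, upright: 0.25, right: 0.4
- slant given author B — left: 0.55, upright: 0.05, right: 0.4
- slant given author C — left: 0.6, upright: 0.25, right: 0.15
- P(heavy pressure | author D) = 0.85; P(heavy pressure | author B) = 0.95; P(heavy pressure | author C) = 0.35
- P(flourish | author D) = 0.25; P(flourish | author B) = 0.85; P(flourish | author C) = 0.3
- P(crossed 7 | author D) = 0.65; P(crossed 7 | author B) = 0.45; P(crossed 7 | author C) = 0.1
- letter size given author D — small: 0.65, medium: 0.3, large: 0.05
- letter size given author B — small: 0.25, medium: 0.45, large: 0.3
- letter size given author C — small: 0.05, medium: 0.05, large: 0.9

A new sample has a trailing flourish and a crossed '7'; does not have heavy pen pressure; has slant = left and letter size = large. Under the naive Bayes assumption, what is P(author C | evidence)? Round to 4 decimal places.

0.8804

author D: 0.4 × 0.35 × (1−0.85) × 0.25 × 0.65 × 0.05 = 0.000170625
author B: 0.15 × 0.55 × (1−0.95) × 0.85 × 0.45 × 0.3 = 0.00047334375
author C: 0.45 × 0.6 × (1−0.35) × 0.3 × 0.1 × 0.9 = 0.0047385
P(author C | x) = 0.0047385 / 0.00538246875 ≈ 0.8804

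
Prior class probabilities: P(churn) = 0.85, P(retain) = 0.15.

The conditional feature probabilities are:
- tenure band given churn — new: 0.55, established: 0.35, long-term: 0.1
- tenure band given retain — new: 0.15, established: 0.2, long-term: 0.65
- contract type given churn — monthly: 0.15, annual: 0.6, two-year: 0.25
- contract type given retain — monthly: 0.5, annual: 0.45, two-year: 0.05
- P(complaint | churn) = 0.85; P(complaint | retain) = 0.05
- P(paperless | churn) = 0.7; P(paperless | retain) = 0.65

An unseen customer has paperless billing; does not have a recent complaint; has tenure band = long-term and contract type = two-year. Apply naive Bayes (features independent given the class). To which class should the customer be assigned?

churn: 0.85 × 0.1 × 0.25 × (1−0.85) × 0.7 = 0.00223125
retain: 0.15 × 0.65 × 0.05 × (1−0.05) × 0.65 = 0.0030103125
Highest score → retain.

retain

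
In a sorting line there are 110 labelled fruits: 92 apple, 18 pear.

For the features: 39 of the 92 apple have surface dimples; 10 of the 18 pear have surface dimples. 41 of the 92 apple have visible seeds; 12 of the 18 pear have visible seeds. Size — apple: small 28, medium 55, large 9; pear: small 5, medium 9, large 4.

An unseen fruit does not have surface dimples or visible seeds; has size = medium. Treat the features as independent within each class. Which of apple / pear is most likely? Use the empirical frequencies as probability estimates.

apple

apple: (92/110) × (53/92) × (51/92) × (55/92) ≈ 0.159676
pear: (18/110) × (8/18) × (6/18) × (9/18) ≈ 0.0121212
Highest score → apple.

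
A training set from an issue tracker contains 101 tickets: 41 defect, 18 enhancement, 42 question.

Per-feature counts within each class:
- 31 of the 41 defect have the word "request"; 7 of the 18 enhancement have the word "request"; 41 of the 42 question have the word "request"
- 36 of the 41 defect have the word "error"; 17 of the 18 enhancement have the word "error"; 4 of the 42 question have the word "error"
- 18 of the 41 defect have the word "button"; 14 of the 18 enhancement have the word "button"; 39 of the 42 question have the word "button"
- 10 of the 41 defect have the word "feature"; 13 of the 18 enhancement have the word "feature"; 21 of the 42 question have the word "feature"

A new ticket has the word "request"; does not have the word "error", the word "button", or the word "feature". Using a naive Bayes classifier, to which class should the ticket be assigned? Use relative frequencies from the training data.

defect

defect: (41/101) × (31/41) × (5/41) × (23/41) × (31/41) ≈ 0.0158763
enhancement: (18/101) × (7/18) × (1/18) × (4/18) × (5/18) ≈ 0.000237678
question: (42/101) × (41/42) × (38/42) × (3/42) × (21/42) ≈ 0.0131171
Highest score → defect.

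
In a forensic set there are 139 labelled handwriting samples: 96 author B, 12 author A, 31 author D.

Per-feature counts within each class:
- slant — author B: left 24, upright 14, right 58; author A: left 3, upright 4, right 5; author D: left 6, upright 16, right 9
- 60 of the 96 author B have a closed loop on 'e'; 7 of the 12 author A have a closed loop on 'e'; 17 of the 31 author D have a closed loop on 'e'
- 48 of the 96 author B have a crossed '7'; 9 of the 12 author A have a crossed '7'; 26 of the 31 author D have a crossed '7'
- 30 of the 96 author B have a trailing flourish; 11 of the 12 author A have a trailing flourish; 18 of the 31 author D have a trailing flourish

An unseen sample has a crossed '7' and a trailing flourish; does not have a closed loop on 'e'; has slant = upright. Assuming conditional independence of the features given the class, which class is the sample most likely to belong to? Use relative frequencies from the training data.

author D

author B: (96/139) × (14/96) × (36/96) × (48/96) × (30/96) ≈ 0.00590153
author A: (12/139) × (4/12) × (5/12) × (9/12) × (11/12) ≈ 0.00824341
author D: (31/139) × (16/31) × (14/31) × (26/31) × (18/31) ≈ 0.0253159
Highest score → author D.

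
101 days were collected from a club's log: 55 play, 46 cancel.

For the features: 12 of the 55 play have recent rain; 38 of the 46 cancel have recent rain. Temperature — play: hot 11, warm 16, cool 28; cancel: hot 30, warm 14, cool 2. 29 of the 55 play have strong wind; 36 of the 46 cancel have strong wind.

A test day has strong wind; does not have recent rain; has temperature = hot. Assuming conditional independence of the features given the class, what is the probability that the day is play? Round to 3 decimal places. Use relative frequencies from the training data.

play: (55/101) × (43/55) × (11/55) × (29/55) ≈ 0.0448965
cancel: (46/101) × (8/46) × (30/46) × (36/46) ≈ 0.0404275
P(play | x) = 0.0448965 / 0.085324 ≈ 0.526

0.526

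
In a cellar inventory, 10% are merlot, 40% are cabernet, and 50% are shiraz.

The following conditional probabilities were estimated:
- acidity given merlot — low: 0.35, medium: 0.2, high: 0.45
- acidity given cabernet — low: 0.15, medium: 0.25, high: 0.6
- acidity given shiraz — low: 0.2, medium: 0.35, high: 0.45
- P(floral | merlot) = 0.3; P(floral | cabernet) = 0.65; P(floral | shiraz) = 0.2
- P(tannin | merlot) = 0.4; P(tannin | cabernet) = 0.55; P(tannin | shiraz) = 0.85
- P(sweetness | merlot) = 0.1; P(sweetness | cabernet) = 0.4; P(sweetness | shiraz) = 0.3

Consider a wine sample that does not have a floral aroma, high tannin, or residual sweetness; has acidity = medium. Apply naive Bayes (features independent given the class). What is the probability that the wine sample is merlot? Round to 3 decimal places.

0.238

merlot: 0.1 × 0.2 × (1−0.3) × (1−0.4) × (1−0.1) = 0.00756
cabernet: 0.4 × 0.25 × (1−0.65) × (1−0.55) × (1−0.4) = 0.00945
shiraz: 0.5 × 0.35 × (1−0.2) × (1−0.85) × (1−0.3) = 0.0147
P(merlot | x) = 0.00756 / 0.03171 ≈ 0.238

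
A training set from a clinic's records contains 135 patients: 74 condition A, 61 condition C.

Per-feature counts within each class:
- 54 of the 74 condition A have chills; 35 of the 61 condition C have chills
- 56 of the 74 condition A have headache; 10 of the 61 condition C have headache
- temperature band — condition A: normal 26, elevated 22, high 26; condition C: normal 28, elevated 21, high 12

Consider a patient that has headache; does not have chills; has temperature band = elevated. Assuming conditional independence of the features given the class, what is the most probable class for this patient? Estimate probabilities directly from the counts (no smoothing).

condition A: (74/135) × (20/74) × (56/74) × (22/74) ≈ 0.0333306
condition C: (61/135) × (26/61) × (10/61) × (21/61) ≈ 0.0108692
Highest score → condition A.

condition A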